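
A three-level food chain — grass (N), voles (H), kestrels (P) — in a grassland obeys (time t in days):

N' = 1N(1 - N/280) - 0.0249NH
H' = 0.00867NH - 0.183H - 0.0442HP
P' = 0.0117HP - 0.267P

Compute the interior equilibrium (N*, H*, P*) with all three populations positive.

N* ≈ 121, H* ≈ 22.8, P* ≈ 19.6

From dP/dt = 0: 0.0117H* = 0.267, so H* = 22.8.
From dN/dt = 0: 1(1 - N*/280) = 0.0249·22.8, giving N* = 280·(1 - 0.568) = 121.
From dH/dt = 0: 0.00867·121 - 0.183 = 0.0442P*, so P* = 0.865/0.0442 = 19.6.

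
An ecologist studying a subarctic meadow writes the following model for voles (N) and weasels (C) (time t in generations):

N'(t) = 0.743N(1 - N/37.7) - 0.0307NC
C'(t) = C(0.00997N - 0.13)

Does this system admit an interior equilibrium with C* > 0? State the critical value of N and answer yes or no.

The predator equation gives dC/dt > 0 only when N > 0.13/0.00997 = 13.
Without the predator, N → K = 37.7. Since 37.7 > 13, the predator can invade and persist.

Threshold N = 13; K > 13, so yes, the predator persists.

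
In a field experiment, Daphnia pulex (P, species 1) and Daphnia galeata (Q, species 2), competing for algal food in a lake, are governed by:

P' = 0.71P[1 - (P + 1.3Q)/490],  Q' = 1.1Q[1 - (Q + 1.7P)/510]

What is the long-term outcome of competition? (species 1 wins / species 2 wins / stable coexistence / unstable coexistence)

unstable coexistence (outcome depends on initial conditions)

Compare the nullcline intercepts: K1/α12 = 490/1.3 = 377 < K2 = 510; K2/α21 = 510/1.7 = 300 < K1 = 490.
Since both are reversed, neither can invade when rare; the interior point is a saddle.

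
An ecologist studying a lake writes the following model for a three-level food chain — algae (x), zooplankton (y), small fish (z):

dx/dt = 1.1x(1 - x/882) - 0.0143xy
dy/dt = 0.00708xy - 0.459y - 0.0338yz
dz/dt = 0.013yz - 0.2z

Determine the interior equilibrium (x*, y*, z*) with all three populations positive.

From dz/dt = 0: 0.013y* = 0.2, so y* = 15.4.
From dx/dt = 0: 1.1(1 - x*/882) = 0.0143·15.4, giving x* = 882·(1 - 0.2) = 706.
From dy/dt = 0: 0.00708·706 - 0.459 = 0.0338z*, so z* = 4.54/0.0338 = 134.

x* ≈ 706, y* ≈ 15.4, z* ≈ 134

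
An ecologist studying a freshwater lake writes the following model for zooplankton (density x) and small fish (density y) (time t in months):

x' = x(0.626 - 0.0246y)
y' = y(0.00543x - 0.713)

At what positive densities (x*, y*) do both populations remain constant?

Set dy/dt = 0 with y > 0: 0.00543x - 0.713 = 0, so x* = 0.713/0.00543 = 131.
Set dx/dt = 0 with x > 0: 0.626 - 0.0246y = 0, so y* = 0.626/0.0246 = 25.4.

x* ≈ 131, y* ≈ 25.4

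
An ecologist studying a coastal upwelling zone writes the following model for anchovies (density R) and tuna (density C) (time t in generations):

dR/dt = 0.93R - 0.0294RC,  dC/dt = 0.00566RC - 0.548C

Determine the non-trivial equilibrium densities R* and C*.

Set dC/dt = 0 with C > 0: 0.00566R - 0.548 = 0, so R* = 0.548/0.00566 = 96.8.
Set dR/dt = 0 with R > 0: 0.93 - 0.0294C = 0, so C* = 0.93/0.0294 = 31.6.

R* ≈ 96.8, C* ≈ 31.6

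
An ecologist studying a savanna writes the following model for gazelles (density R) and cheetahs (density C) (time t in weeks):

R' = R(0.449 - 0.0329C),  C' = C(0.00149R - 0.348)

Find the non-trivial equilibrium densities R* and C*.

R* ≈ 234, C* ≈ 13.6

Set dC/dt = 0 with C > 0: 0.00149R - 0.348 = 0, so R* = 0.348/0.00149 = 234.
Set dR/dt = 0 with R > 0: 0.449 - 0.0329C = 0, so C* = 0.449/0.0329 = 13.6.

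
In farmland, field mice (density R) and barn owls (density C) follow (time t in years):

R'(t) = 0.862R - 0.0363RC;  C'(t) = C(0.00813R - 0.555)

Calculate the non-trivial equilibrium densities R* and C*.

Set dC/dt = 0 with C > 0: 0.00813R - 0.555 = 0, so R* = 0.555/0.00813 = 68.3.
Set dR/dt = 0 with R > 0: 0.862 - 0.0363C = 0, so C* = 0.862/0.0363 = 23.7.

R* ≈ 68.3, C* ≈ 23.7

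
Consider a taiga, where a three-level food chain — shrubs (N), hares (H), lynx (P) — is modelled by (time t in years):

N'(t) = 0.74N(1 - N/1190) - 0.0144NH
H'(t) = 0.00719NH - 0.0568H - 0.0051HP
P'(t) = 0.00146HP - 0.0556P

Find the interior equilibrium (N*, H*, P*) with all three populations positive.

N* ≈ 308, H* ≈ 38.1, P* ≈ 423

From dP/dt = 0: 0.00146H* = 0.0556, so H* = 38.1.
From dN/dt = 0: 0.74(1 - N*/1190) = 0.0144·38.1, giving N* = 1190·(1 - 0.741) = 308.
From dH/dt = 0: 0.00719·308 - 0.0568 = 0.0051P*, so P* = 2.16/0.0051 = 423.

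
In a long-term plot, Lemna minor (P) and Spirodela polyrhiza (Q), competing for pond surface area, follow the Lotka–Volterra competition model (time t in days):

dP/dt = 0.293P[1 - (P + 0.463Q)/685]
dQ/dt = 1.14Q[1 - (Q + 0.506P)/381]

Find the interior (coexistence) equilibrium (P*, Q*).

Setting both brackets to zero gives the nullclines P + 0.463Q = 685 and 0.506P + Q = 381.
Substituting Q = 381 - 0.506P into the first: P(1 - 0.463·0.506) = 685 - 0.463·381.
So P* = 509/0.766 = 664, and then Q* = 381 - 0.506·664 = 44.9.

P* ≈ 664, Q* ≈ 44.9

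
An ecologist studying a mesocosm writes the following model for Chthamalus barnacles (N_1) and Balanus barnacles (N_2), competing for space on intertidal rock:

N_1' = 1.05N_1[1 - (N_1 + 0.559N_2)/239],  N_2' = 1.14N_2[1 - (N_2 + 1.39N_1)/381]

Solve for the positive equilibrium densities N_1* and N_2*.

Setting both brackets to zero gives the nullclines N_1 + 0.559N_2 = 239 and 1.39N_1 + N_2 = 381.
Substituting N_2 = 381 - 1.39N_1 into the first: N_1(1 - 0.559·1.39) = 239 - 0.559·381.
So N_1* = 26/0.223 = 117, and then N_2* = 381 - 1.39·117 = 219.

N_1* ≈ 117, N_2* ≈ 219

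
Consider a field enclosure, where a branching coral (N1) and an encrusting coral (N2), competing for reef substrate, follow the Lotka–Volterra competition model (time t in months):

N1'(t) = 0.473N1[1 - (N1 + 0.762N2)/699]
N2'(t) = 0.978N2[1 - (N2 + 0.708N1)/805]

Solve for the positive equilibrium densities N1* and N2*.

N1* ≈ 186, N2* ≈ 673

Setting both brackets to zero gives the nullclines N1 + 0.762N2 = 699 and 0.708N1 + N2 = 805.
Substituting N2 = 805 - 0.708N1 into the first: N1(1 - 0.762·0.708) = 699 - 0.762·805.
So N1* = 85.6/0.461 = 186, and then N2* = 805 - 0.708·186 = 673.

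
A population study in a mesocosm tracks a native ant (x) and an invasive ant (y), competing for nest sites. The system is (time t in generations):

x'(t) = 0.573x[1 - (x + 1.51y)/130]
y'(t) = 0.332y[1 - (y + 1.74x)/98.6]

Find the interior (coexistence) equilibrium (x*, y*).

x* ≈ 11.6, y* ≈ 78.4

Setting both brackets to zero gives the nullclines x + 1.51y = 130 and 1.74x + y = 98.6.
Substituting y = 98.6 - 1.74x into the first: x(1 - 1.51·1.74) = 130 - 1.51·98.6.
So x* = -18.9/-1.63 = 11.6, and then y* = 98.6 - 1.74·11.6 = 78.4.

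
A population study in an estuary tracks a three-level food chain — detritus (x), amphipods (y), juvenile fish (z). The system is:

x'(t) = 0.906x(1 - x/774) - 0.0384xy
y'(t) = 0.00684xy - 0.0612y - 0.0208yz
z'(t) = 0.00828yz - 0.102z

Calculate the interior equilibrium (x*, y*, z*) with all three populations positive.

From dz/dt = 0: 0.00828y* = 0.102, so y* = 12.3.
From dx/dt = 0: 0.906(1 - x*/774) = 0.0384·12.3, giving x* = 774·(1 - 0.522) = 370.
From dy/dt = 0: 0.00684·370 - 0.0612 = 0.0208z*, so z* = 2.47/0.0208 = 119.

x* ≈ 370, y* ≈ 12.3, z* ≈ 119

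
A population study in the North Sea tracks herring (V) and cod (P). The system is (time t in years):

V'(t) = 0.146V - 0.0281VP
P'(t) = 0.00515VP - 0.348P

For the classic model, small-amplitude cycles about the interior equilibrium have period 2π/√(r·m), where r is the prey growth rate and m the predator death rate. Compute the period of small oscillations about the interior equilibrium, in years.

Here r = 0.146 and m = 0.348, so r·m = 0.0508.
ω = √0.0508 = 0.225 per year, hence T = 2π/ω ≈ 27.9 years.

T ≈ 27.9 years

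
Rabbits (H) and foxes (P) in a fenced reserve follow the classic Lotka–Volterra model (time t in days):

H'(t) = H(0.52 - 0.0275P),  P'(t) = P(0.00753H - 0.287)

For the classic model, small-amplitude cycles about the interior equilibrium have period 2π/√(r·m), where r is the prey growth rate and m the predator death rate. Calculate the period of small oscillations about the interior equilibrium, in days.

Here r = 0.52 and m = 0.287, so r·m = 0.149.
ω = √0.149 = 0.386 per day, hence T = 2π/ω ≈ 16.3 days.

T ≈ 16.3 days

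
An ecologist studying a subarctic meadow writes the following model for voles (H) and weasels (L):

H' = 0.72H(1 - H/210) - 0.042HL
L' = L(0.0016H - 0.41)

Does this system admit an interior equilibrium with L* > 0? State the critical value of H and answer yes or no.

Threshold H = 256; K < 256, so no, the predator goes extinct.

The predator equation gives dL/dt > 0 only when H > 0.41/0.0016 = 256.
Without the predator, H → K = 210. Since 210 < 256, the predator cannot invade.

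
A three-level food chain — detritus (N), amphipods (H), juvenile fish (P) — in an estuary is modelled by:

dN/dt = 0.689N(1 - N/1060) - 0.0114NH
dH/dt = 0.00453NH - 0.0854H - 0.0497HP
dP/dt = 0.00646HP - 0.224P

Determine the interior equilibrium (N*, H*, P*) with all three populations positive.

N* ≈ 452, H* ≈ 34.7, P* ≈ 39.5

From dP/dt = 0: 0.00646H* = 0.224, so H* = 34.7.
From dN/dt = 0: 0.689(1 - N*/1060) = 0.0114·34.7, giving N* = 1060·(1 - 0.574) = 452.
From dH/dt = 0: 0.00453·452 - 0.0854 = 0.0497P*, so P* = 1.96/0.0497 = 39.5.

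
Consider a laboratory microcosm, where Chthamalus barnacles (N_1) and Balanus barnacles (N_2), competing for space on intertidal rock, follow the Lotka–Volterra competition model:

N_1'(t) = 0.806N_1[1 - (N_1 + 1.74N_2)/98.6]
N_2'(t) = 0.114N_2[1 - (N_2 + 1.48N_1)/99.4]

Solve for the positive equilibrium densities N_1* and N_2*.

N_1* ≈ 47.2, N_2* ≈ 29.5

Setting both brackets to zero gives the nullclines N_1 + 1.74N_2 = 98.6 and 1.48N_1 + N_2 = 99.4.
Substituting N_2 = 99.4 - 1.48N_1 into the first: N_1(1 - 1.74·1.48) = 98.6 - 1.74·99.4.
So N_1* = -74.4/-1.58 = 47.2, and then N_2* = 99.4 - 1.48·47.2 = 29.5.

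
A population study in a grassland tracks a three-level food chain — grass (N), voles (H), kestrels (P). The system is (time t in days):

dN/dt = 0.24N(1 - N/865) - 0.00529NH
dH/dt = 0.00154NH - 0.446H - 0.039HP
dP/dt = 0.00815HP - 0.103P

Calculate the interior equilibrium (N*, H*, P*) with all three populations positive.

From dP/dt = 0: 0.00815H* = 0.103, so H* = 12.6.
From dN/dt = 0: 0.24(1 - N*/865) = 0.00529·12.6, giving N* = 865·(1 - 0.279) = 624.
From dH/dt = 0: 0.00154·624 - 0.446 = 0.039P*, so P* = 0.515/0.039 = 13.2.

N* ≈ 624, H* ≈ 12.6, P* ≈ 13.2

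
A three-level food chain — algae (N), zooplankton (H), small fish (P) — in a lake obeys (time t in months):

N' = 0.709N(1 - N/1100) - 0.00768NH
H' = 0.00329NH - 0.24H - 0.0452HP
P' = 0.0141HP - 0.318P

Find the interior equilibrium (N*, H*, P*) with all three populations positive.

N* ≈ 831, H* ≈ 22.6, P* ≈ 55.2

From dP/dt = 0: 0.0141H* = 0.318, so H* = 22.6.
From dN/dt = 0: 0.709(1 - N*/1100) = 0.00768·22.6, giving N* = 1100·(1 - 0.244) = 831.
From dH/dt = 0: 0.00329·831 - 0.24 = 0.0452P*, so P* = 2.49/0.0452 = 55.2.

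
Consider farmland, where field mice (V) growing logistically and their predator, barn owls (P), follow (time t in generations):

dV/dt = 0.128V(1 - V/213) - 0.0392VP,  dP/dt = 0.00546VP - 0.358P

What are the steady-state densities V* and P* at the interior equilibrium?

From dP/dt = 0 with P > 0: 0.00546V* = 0.358, so V* = 65.6.
Substitute into dV/dt = 0: 0.128(1 - 65.6/213) = 0.0392P*.
The bracket is 0.692, giving P* = 0.0886/0.0392 = 2.26.

V* ≈ 65.6, P* ≈ 2.26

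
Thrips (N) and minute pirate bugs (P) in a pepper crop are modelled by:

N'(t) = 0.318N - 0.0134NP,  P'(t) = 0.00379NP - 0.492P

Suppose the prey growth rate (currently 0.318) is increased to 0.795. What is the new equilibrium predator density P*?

At the interior fixed point, setting dN/dt = 0 with N > 0 fixes P* = (prey growth rate)/(NP coefficient) — independent of the other coefficients.
With the change, P* = 0.795/0.0134 = 59.3; it rises from 23.7.

P* ≈ 59.3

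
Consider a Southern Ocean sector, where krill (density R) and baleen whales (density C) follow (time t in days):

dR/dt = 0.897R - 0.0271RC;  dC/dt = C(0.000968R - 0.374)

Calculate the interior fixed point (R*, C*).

R* ≈ 386, C* ≈ 33.1

Set dC/dt = 0 with C > 0: 0.000968R - 0.374 = 0, so R* = 0.374/0.000968 = 386.
Set dR/dt = 0 with R > 0: 0.897 - 0.0271C = 0, so C* = 0.897/0.0271 = 33.1.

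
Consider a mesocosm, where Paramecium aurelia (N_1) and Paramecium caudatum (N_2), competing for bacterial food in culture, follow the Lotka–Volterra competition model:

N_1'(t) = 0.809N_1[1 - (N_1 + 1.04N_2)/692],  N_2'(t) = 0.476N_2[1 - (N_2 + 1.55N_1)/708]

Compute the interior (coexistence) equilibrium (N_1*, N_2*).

N_1* ≈ 72.4, N_2* ≈ 596

Setting both brackets to zero gives the nullclines N_1 + 1.04N_2 = 692 and 1.55N_1 + N_2 = 708.
Substituting N_2 = 708 - 1.55N_1 into the first: N_1(1 - 1.04·1.55) = 692 - 1.04·708.
So N_1* = -44.3/-0.612 = 72.4, and then N_2* = 708 - 1.55·72.4 = 596.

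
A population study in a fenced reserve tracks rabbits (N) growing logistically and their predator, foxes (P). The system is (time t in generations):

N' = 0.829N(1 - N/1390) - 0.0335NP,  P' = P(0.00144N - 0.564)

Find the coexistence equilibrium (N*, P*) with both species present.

From dP/dt = 0 with P > 0: 0.00144N* = 0.564, so N* = 392.
Substitute into dN/dt = 0: 0.829(1 - 392/1390) = 0.0335P*.
The bracket is 0.718, giving P* = 0.595/0.0335 = 17.8.

N* ≈ 392, P* ≈ 17.8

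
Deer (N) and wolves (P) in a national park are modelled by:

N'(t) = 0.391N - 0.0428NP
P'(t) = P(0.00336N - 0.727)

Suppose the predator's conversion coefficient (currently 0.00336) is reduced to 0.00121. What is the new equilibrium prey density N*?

N* ≈ 601

At the interior fixed point, setting dP/dt = 0 with P > 0 fixes N* = (predator death rate)/(NP coefficient) — independent of the other coefficients.
With the change, N* = 0.727/0.00121 = 601; it rises from 216.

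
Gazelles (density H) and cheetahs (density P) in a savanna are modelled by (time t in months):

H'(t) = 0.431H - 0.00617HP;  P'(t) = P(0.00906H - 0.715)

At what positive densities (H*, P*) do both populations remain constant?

H* ≈ 78.9, P* ≈ 69.9

Set dP/dt = 0 with P > 0: 0.00906H - 0.715 = 0, so H* = 0.715/0.00906 = 78.9.
Set dH/dt = 0 with H > 0: 0.431 - 0.00617P = 0, so P* = 0.431/0.00617 = 69.9.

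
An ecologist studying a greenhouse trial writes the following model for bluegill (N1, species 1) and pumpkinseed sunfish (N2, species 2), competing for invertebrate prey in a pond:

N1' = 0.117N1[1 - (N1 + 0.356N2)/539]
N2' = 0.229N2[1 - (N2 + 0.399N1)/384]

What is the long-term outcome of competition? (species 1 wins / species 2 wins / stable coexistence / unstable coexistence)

stable coexistence

Compare the nullcline intercepts: K1/α12 = 539/0.356 = 1510 > K2 = 384; K2/α21 = 384/0.399 = 962 > K1 = 539.
Since both inequalities hold, each species can invade when rare, so the interior equilibrium is stable.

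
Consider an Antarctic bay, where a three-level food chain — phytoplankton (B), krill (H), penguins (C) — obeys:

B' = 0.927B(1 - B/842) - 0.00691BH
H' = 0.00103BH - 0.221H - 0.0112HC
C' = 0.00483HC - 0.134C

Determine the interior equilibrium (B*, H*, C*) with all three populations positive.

B* ≈ 668, H* ≈ 27.7, C* ≈ 41.7

From dC/dt = 0: 0.00483H* = 0.134, so H* = 27.7.
From dB/dt = 0: 0.927(1 - B*/842) = 0.00691·27.7, giving B* = 842·(1 - 0.207) = 668.
From dH/dt = 0: 0.00103·668 - 0.221 = 0.0112C*, so C* = 0.467/0.0112 = 41.7.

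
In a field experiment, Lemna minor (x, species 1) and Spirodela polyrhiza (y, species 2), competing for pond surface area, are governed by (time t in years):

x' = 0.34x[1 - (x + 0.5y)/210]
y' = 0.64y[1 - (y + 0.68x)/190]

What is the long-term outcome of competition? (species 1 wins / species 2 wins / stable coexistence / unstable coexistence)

stable coexistence

Compare the nullcline intercepts: K1/α12 = 210/0.5 = 420 > K2 = 190; K2/α21 = 190/0.68 = 279 > K1 = 210.
Since both inequalities hold, each species can invade when rare, so the interior equilibrium is stable.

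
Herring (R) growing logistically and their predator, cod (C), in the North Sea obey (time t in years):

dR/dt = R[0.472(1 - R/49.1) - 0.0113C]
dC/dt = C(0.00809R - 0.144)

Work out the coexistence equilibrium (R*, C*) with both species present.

From dC/dt = 0 with C > 0: 0.00809R* = 0.144, so R* = 17.8.
Substitute into dR/dt = 0: 0.472(1 - 17.8/49.1) = 0.0113C*.
The bracket is 0.637, giving C* = 0.301/0.0113 = 26.6.

R* ≈ 17.8, C* ≈ 26.6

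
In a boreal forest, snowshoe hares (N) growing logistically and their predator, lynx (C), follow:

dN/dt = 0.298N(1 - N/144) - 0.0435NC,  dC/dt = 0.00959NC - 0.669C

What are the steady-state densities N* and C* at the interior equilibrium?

N* ≈ 69.8, C* ≈ 3.53

From dC/dt = 0 with C > 0: 0.00959N* = 0.669, so N* = 69.8.
Substitute into dN/dt = 0: 0.298(1 - 69.8/144) = 0.0435C*.
The bracket is 0.516, giving C* = 0.154/0.0435 = 3.53.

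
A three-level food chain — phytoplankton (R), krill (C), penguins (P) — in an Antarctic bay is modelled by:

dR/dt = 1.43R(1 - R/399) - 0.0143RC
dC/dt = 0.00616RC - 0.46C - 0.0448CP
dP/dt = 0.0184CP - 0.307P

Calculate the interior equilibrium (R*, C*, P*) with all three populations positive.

From dP/dt = 0: 0.0184C* = 0.307, so C* = 16.7.
From dR/dt = 0: 1.43(1 - R*/399) = 0.0143·16.7, giving R* = 399·(1 - 0.167) = 332.
From dC/dt = 0: 0.00616·332 - 0.46 = 0.0448P*, so P* = 1.59/0.0448 = 35.4.

R* ≈ 332, C* ≈ 16.7, P* ≈ 35.4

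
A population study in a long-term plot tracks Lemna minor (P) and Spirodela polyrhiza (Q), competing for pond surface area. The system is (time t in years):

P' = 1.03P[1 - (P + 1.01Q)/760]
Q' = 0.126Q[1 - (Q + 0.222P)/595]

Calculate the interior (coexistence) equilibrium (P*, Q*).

Setting both brackets to zero gives the nullclines P + 1.01Q = 760 and 0.222P + Q = 595.
Substituting Q = 595 - 0.222P into the first: P(1 - 1.01·0.222) = 760 - 1.01·595.
So P* = 159/0.776 = 205, and then Q* = 595 - 0.222·205 = 549.

P* ≈ 205, Q* ≈ 549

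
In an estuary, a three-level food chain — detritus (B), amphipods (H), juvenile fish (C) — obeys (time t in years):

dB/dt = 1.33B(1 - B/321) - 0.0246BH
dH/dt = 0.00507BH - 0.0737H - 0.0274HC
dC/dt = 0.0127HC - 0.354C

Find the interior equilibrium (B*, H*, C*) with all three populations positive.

From dC/dt = 0: 0.0127H* = 0.354, so H* = 27.9.
From dB/dt = 0: 1.33(1 - B*/321) = 0.0246·27.9, giving B* = 321·(1 - 0.516) = 156.
From dH/dt = 0: 0.00507·156 - 0.0737 = 0.0274C*, so C* = 0.715/0.0274 = 26.1.

B* ≈ 156, H* ≈ 27.9, C* ≈ 26.1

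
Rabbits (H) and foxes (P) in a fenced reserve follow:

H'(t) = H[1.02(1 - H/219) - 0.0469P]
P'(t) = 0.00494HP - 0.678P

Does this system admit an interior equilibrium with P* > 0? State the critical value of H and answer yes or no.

The predator equation gives dP/dt > 0 only when H > 0.678/0.00494 = 137.
Without the predator, H → K = 219. Since 219 > 137, the predator can invade and persist.

Threshold H = 137; K > 137, so yes, the predator persists.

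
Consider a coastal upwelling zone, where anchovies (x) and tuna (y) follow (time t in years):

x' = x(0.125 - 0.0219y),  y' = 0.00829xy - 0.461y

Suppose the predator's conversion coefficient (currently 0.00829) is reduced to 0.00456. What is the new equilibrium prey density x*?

x* ≈ 101

At the interior fixed point, setting dy/dt = 0 with y > 0 fixes x* = (predator death rate)/(xy coefficient) — independent of the other coefficients.
With the change, x* = 0.461/0.00456 = 101; it rises from 55.6.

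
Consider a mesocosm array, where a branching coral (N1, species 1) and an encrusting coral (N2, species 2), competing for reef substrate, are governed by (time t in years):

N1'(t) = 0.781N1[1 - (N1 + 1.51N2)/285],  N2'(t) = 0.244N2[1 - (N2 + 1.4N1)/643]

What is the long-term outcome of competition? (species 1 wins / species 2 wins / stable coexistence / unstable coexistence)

Compare the nullcline intercepts: K1/α12 = 285/1.51 = 189 < K2 = 643; K2/α21 = 643/1.4 = 459 > K1 = 285.
Since the inequalities point opposite ways, species 2 can invade but species 1 cannot.

species 2 excludes species 1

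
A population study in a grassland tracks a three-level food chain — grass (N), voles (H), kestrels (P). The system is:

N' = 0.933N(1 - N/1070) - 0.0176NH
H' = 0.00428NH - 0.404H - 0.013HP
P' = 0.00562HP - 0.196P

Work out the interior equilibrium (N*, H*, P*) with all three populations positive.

From dP/dt = 0: 0.00562H* = 0.196, so H* = 34.9.
From dN/dt = 0: 0.933(1 - N*/1070) = 0.0176·34.9, giving N* = 1070·(1 - 0.658) = 366.
From dH/dt = 0: 0.00428·366 - 0.404 = 0.013P*, so P* = 1.16/0.013 = 89.4.

N* ≈ 366, H* ≈ 34.9, P* ≈ 89.4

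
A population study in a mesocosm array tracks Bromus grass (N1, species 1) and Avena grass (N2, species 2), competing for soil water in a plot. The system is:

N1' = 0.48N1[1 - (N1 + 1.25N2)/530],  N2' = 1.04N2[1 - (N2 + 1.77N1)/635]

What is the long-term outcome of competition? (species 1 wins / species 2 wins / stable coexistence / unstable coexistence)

unstable coexistence (outcome depends on initial conditions)

Compare the nullcline intercepts: K1/α12 = 530/1.25 = 424 < K2 = 635; K2/α21 = 635/1.77 = 359 < K1 = 530.
Since both are reversed, neither can invade when rare; the interior point is a saddle.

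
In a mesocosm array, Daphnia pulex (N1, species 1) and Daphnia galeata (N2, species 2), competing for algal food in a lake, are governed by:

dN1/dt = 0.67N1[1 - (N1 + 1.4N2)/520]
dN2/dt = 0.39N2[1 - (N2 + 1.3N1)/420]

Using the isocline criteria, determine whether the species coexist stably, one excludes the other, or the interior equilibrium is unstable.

unstable coexistence (outcome depends on initial conditions)

Compare the nullcline intercepts: K1/α12 = 520/1.4 = 371 < K2 = 420; K2/α21 = 420/1.3 = 323 < K1 = 520.
Since both are reversed, neither can invade when rare; the interior point is a saddle.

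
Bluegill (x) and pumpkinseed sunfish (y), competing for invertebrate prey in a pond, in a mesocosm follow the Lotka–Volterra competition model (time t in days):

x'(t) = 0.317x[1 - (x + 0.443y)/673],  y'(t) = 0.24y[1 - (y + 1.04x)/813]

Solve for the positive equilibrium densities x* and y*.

Setting both brackets to zero gives the nullclines x + 0.443y = 673 and 1.04x + y = 813.
Substituting y = 813 - 1.04x into the first: x(1 - 0.443·1.04) = 673 - 0.443·813.
So x* = 313/0.539 = 580, and then y* = 813 - 1.04·580 = 210.

x* ≈ 580, y* ≈ 210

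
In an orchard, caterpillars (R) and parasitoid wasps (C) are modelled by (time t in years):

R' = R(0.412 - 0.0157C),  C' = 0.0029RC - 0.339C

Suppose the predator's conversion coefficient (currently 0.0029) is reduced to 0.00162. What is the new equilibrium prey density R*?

R* ≈ 209

At the interior fixed point, setting dC/dt = 0 with C > 0 fixes R* = (predator death rate)/(RC coefficient) — independent of the other coefficients.
With the change, R* = 0.339/0.00162 = 209; it rises from 117.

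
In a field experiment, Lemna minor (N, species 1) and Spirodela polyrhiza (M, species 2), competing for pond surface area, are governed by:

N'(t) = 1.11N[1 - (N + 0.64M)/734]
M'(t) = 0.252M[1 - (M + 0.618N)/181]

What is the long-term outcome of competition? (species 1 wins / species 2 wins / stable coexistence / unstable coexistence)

species 1 excludes species 2

Compare the nullcline intercepts: K1/α12 = 734/0.64 = 1150 > K2 = 181; K2/α21 = 181/0.618 = 293 < K1 = 734.
Since the inequalities point opposite ways, species 1 can invade but species 2 cannot.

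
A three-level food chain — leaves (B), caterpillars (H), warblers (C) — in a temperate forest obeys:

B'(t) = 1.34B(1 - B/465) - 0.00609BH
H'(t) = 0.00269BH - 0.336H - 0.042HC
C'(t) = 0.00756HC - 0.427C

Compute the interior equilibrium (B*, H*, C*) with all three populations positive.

B* ≈ 346, H* ≈ 56.5, C* ≈ 14.1

From dC/dt = 0: 0.00756H* = 0.427, so H* = 56.5.
From dB/dt = 0: 1.34(1 - B*/465) = 0.00609·56.5, giving B* = 465·(1 - 0.257) = 346.
From dH/dt = 0: 0.00269·346 - 0.336 = 0.042C*, so C* = 0.594/0.042 = 14.1.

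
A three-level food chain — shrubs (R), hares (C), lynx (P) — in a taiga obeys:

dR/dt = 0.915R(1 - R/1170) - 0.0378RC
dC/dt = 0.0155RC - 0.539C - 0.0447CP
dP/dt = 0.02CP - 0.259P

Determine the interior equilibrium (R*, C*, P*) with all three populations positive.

R* ≈ 544, C* ≈ 12.9, P* ≈ 177

From dP/dt = 0: 0.02C* = 0.259, so C* = 12.9.
From dR/dt = 0: 0.915(1 - R*/1170) = 0.0378·12.9, giving R* = 1170·(1 - 0.535) = 544.
From dC/dt = 0: 0.0155·544 - 0.539 = 0.0447P*, so P* = 7.89/0.0447 = 177.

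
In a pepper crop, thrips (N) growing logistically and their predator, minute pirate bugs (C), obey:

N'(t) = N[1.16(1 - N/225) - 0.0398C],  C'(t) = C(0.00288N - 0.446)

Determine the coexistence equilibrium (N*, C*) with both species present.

N* ≈ 155, C* ≈ 9.09

From dC/dt = 0 with C > 0: 0.00288N* = 0.446, so N* = 155.
Substitute into dN/dt = 0: 1.16(1 - 155/225) = 0.0398C*.
The bracket is 0.312, giving C* = 0.362/0.0398 = 9.09.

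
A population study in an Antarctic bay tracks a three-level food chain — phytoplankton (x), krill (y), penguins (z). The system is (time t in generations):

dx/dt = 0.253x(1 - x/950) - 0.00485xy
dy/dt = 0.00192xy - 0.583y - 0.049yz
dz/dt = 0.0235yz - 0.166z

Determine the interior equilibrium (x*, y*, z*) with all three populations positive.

x* ≈ 821, y* ≈ 7.06, z* ≈ 20.3

From dz/dt = 0: 0.0235y* = 0.166, so y* = 7.06.
From dx/dt = 0: 0.253(1 - x*/950) = 0.00485·7.06, giving x* = 950·(1 - 0.135) = 821.
From dy/dt = 0: 0.00192·821 - 0.583 = 0.049z*, so z* = 0.994/0.049 = 20.3.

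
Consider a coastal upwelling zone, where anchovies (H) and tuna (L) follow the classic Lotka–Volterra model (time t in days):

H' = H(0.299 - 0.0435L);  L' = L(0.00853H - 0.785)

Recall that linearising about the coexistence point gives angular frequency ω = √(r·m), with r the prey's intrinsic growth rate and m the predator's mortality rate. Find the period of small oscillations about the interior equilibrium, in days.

T ≈ 13 days

Here r = 0.299 and m = 0.785, so r·m = 0.235.
ω = √0.235 = 0.484 per day, hence T = 2π/ω ≈ 13 days.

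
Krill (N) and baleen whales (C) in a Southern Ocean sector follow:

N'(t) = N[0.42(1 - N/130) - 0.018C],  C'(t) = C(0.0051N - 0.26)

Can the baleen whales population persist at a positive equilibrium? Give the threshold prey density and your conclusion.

Threshold N = 51; K > 51, so yes, the predator persists.

The predator equation gives dC/dt > 0 only when N > 0.26/0.0051 = 51.
Without the predator, N → K = 130. Since 130 > 51, the predator can invade and persist.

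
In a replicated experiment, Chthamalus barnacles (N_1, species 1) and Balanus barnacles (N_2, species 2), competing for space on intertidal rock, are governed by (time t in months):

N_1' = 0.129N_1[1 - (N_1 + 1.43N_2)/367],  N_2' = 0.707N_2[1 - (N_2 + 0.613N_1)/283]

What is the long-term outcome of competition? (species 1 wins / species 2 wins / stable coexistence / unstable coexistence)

Compare the nullcline intercepts: K1/α12 = 367/1.43 = 257 < K2 = 283; K2/α21 = 283/0.613 = 462 > K1 = 367.
Since the inequalities point opposite ways, species 2 can invade but species 1 cannot.

species 2 excludes species 1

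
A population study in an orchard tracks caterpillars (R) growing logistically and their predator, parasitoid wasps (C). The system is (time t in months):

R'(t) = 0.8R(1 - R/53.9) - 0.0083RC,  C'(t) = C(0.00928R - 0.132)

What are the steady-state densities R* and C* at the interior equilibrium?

From dC/dt = 0 with C > 0: 0.00928R* = 0.132, so R* = 14.2.
Substitute into dR/dt = 0: 0.8(1 - 14.2/53.9) = 0.0083C*.
The bracket is 0.736, giving C* = 0.589/0.0083 = 70.9.

R* ≈ 14.2, C* ≈ 70.9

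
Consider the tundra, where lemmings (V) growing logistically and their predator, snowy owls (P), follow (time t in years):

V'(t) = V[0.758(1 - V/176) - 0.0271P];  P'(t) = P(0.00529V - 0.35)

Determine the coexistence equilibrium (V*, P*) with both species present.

From dP/dt = 0 with P > 0: 0.00529V* = 0.35, so V* = 66.2.
Substitute into dV/dt = 0: 0.758(1 - 66.2/176) = 0.0271P*.
The bracket is 0.624, giving P* = 0.473/0.0271 = 17.5.

V* ≈ 66.2, P* ≈ 17.5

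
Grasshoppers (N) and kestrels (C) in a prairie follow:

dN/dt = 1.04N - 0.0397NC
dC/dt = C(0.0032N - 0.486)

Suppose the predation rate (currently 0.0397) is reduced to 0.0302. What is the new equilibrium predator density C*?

C* ≈ 34.4

At the interior fixed point, setting dN/dt = 0 with N > 0 fixes C* = (prey growth rate)/(NC coefficient) — independent of the other coefficients.
With the change, C* = 1.04/0.0302 = 34.4; it rises from 26.2.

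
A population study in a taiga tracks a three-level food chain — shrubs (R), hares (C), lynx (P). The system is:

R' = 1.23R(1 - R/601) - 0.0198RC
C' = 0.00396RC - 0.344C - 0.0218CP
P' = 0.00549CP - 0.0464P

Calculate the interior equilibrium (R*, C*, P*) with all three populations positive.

From dP/dt = 0: 0.00549C* = 0.0464, so C* = 8.45.
From dR/dt = 0: 1.23(1 - R*/601) = 0.0198·8.45, giving R* = 601·(1 - 0.136) = 519.
From dC/dt = 0: 0.00396·519 - 0.344 = 0.0218P*, so P* = 1.71/0.0218 = 78.5.

R* ≈ 519, C* ≈ 8.45, P* ≈ 78.5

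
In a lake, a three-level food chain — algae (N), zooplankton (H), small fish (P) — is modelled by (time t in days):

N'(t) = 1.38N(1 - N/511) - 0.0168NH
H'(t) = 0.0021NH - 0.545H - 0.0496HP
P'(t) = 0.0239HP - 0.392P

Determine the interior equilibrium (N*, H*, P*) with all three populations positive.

From dP/dt = 0: 0.0239H* = 0.392, so H* = 16.4.
From dN/dt = 0: 1.38(1 - N*/511) = 0.0168·16.4, giving N* = 511·(1 - 0.2) = 409.
From dH/dt = 0: 0.0021·409 - 0.545 = 0.0496P*, so P* = 0.314/0.0496 = 6.33.

N* ≈ 409, H* ≈ 16.4, P* ≈ 6.33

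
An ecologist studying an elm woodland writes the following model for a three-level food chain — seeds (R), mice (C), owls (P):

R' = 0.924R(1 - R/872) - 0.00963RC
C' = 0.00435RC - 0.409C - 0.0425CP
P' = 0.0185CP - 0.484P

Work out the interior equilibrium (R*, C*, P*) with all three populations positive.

R* ≈ 634, C* ≈ 26.2, P* ≈ 55.3

From dP/dt = 0: 0.0185C* = 0.484, so C* = 26.2.
From dR/dt = 0: 0.924(1 - R*/872) = 0.00963·26.2, giving R* = 872·(1 - 0.273) = 634.
From dC/dt = 0: 0.00435·634 - 0.409 = 0.0425P*, so P* = 2.35/0.0425 = 55.3.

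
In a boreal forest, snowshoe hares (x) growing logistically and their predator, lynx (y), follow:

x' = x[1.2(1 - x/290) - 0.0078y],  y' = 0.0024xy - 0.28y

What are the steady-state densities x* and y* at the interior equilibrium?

x* ≈ 117, y* ≈ 92

From dy/dt = 0 with y > 0: 0.0024x* = 0.28, so x* = 117.
Substitute into dx/dt = 0: 1.2(1 - 117/290) = 0.0078y*.
The bracket is 0.598, giving y* = 0.717/0.0078 = 92.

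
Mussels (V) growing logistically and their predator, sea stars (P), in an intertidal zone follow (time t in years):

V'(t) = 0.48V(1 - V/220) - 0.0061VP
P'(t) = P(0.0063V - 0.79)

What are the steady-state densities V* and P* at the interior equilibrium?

From dP/dt = 0 with P > 0: 0.0063V* = 0.79, so V* = 125.
Substitute into dV/dt = 0: 0.48(1 - 125/220) = 0.0061P*.
The bracket is 0.43, giving P* = 0.206/0.0061 = 33.8.

V* ≈ 125, P* ≈ 33.8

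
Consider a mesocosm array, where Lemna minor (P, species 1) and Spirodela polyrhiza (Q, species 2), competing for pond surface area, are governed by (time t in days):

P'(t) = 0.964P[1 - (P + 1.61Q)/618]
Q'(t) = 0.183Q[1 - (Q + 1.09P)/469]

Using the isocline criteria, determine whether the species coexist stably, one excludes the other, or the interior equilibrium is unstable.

unstable coexistence (outcome depends on initial conditions)

Compare the nullcline intercepts: K1/α12 = 618/1.61 = 384 < K2 = 469; K2/α21 = 469/1.09 = 430 < K1 = 618.
Since both are reversed, neither can invade when rare; the interior point is a saddle.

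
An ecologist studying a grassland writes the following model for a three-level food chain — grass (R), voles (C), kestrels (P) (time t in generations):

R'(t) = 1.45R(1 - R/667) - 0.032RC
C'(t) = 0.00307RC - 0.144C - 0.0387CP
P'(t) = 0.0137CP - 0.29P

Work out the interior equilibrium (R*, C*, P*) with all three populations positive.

R* ≈ 355, C* ≈ 21.2, P* ≈ 24.5

From dP/dt = 0: 0.0137C* = 0.29, so C* = 21.2.
From dR/dt = 0: 1.45(1 - R*/667) = 0.032·21.2, giving R* = 667·(1 - 0.467) = 355.
From dC/dt = 0: 0.00307·355 - 0.144 = 0.0387P*, so P* = 0.947/0.0387 = 24.5.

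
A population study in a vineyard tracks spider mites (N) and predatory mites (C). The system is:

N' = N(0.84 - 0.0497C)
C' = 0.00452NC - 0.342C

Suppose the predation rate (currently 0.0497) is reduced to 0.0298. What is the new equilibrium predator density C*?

At the interior fixed point, setting dN/dt = 0 with N > 0 fixes C* = (prey growth rate)/(NC coefficient) — independent of the other coefficients.
With the change, C* = 0.84/0.0298 = 28.2; it rises from 16.9.

C* ≈ 28.2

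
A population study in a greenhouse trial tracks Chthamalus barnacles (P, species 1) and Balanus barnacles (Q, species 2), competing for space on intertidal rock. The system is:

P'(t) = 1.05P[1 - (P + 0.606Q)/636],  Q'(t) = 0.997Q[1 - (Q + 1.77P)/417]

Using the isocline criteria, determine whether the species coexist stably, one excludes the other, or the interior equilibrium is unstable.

Compare the nullcline intercepts: K1/α12 = 636/0.606 = 1050 > K2 = 417; K2/α21 = 417/1.77 = 236 < K1 = 636.
Since the inequalities point opposite ways, species 1 can invade but species 2 cannot.

species 1 excludes species 2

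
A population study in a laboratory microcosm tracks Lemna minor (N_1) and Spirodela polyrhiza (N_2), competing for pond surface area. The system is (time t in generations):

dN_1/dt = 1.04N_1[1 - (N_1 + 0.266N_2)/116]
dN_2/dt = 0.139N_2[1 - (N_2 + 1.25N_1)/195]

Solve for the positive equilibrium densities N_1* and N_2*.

N_1* ≈ 96.1, N_2* ≈ 74.9

Setting both brackets to zero gives the nullclines N_1 + 0.266N_2 = 116 and 1.25N_1 + N_2 = 195.
Substituting N_2 = 195 - 1.25N_1 into the first: N_1(1 - 0.266·1.25) = 116 - 0.266·195.
So N_1* = 64.1/0.667 = 96.1, and then N_2* = 195 - 1.25·96.1 = 74.9.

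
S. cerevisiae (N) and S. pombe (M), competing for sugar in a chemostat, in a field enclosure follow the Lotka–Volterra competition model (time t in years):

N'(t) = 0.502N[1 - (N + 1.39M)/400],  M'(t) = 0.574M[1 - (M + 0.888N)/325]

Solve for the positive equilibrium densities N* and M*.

Setting both brackets to zero gives the nullclines N + 1.39M = 400 and 0.888N + M = 325.
Substituting M = 325 - 0.888N into the first: N(1 - 1.39·0.888) = 400 - 1.39·325.
So N* = -51.7/-0.234 = 221, and then M* = 325 - 0.888·221 = 129.

N* ≈ 221, M* ≈ 129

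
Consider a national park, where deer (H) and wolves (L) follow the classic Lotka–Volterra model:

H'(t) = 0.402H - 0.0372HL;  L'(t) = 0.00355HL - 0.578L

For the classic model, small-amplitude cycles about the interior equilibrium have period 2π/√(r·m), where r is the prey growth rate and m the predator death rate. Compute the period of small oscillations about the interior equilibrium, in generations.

Here r = 0.402 and m = 0.578, so r·m = 0.232.
ω = √0.232 = 0.482 per generation, hence T = 2π/ω ≈ 13 generations.

T ≈ 13 generations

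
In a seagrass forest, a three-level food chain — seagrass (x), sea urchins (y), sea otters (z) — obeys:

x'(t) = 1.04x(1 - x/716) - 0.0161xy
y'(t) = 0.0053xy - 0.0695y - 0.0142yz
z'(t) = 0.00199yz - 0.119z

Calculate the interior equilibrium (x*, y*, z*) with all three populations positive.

From dz/dt = 0: 0.00199y* = 0.119, so y* = 59.8.
From dx/dt = 0: 1.04(1 - x*/716) = 0.0161·59.8, giving x* = 716·(1 - 0.926) = 53.2.
From dy/dt = 0: 0.0053·53.2 - 0.0695 = 0.0142z*, so z* = 0.212/0.0142 = 15.

x* ≈ 53.2, y* ≈ 59.8, z* ≈ 15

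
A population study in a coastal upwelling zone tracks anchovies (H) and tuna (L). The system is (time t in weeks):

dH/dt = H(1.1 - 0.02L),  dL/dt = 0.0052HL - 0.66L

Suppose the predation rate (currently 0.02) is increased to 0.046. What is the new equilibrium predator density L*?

At the interior fixed point, setting dH/dt = 0 with H > 0 fixes L* = (prey growth rate)/(HL coefficient) — independent of the other coefficients.
With the change, L* = 1.1/0.046 = 23.9; it falls from 55.

L* ≈ 23.9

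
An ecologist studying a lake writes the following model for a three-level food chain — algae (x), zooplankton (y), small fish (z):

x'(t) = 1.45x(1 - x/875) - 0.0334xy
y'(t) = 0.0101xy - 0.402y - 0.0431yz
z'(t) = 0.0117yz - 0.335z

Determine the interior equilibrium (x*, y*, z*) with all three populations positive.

x* ≈ 298, y* ≈ 28.6, z* ≈ 60.5

From dz/dt = 0: 0.0117y* = 0.335, so y* = 28.6.
From dx/dt = 0: 1.45(1 - x*/875) = 0.0334·28.6, giving x* = 875·(1 - 0.66) = 298.
From dy/dt = 0: 0.0101·298 - 0.402 = 0.0431z*, so z* = 2.61/0.0431 = 60.5.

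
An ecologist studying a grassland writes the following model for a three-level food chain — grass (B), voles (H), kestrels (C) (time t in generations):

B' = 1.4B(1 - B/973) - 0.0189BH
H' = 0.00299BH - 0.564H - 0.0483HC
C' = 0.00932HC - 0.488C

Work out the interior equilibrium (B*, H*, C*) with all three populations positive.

From dC/dt = 0: 0.00932H* = 0.488, so H* = 52.4.
From dB/dt = 0: 1.4(1 - B*/973) = 0.0189·52.4, giving B* = 973·(1 - 0.707) = 285.
From dH/dt = 0: 0.00299·285 - 0.564 = 0.0483C*, so C* = 0.289/0.0483 = 5.98.

B* ≈ 285, H* ≈ 52.4, C* ≈ 5.98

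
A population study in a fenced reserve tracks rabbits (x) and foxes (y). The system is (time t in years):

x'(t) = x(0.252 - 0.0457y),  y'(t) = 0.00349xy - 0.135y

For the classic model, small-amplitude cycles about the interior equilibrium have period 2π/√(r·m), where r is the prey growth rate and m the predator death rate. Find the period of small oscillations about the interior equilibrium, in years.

T ≈ 34.1 years

Here r = 0.252 and m = 0.135, so r·m = 0.034.
ω = √0.034 = 0.184 per year, hence T = 2π/ω ≈ 34.1 years.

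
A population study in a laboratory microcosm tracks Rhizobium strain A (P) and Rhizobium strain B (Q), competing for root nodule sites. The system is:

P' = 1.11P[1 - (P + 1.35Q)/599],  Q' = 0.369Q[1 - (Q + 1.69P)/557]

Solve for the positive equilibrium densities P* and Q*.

Setting both brackets to zero gives the nullclines P + 1.35Q = 599 and 1.69P + Q = 557.
Substituting Q = 557 - 1.69P into the first: P(1 - 1.35·1.69) = 599 - 1.35·557.
So P* = -153/-1.28 = 119, and then Q* = 557 - 1.69·119 = 355.

P* ≈ 119, Q* ≈ 355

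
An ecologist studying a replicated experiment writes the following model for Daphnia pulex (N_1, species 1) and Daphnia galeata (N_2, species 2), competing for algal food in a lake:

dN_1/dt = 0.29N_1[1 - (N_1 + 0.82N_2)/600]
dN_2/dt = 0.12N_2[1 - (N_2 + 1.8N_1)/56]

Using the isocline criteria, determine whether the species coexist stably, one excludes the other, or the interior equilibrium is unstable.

Compare the nullcline intercepts: K1/α12 = 600/0.82 = 732 > K2 = 56; K2/α21 = 56/1.8 = 31.1 < K1 = 600.
Since the inequalities point opposite ways, species 1 can invade but species 2 cannot.

species 1 excludes species 2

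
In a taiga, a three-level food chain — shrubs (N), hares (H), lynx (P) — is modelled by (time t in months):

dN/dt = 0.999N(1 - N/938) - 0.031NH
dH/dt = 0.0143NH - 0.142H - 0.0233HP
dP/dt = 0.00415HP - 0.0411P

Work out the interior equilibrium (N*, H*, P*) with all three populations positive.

From dP/dt = 0: 0.00415H* = 0.0411, so H* = 9.9.
From dN/dt = 0: 0.999(1 - N*/938) = 0.031·9.9, giving N* = 938·(1 - 0.307) = 650.
From dH/dt = 0: 0.0143·650 - 0.142 = 0.0233P*, so P* = 9.15/0.0233 = 393.

N* ≈ 650, H* ≈ 9.9, P* ≈ 393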